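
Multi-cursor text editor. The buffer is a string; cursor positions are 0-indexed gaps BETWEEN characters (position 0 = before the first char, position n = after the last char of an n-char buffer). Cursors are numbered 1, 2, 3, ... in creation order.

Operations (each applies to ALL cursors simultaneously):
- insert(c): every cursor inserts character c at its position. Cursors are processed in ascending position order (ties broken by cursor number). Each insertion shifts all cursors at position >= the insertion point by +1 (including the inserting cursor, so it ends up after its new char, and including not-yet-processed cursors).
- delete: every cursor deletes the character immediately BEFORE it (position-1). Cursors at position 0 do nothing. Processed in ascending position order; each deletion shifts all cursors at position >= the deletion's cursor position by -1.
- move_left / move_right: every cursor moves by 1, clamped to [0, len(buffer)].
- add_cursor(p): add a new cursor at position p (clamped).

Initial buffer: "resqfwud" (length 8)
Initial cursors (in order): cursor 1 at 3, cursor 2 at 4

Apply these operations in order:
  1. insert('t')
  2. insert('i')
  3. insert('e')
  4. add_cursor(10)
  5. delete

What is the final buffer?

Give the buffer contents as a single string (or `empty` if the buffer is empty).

After op 1 (insert('t')): buffer="restqtfwud" (len 10), cursors c1@4 c2@6, authorship ...1.2....
After op 2 (insert('i')): buffer="restiqtifwud" (len 12), cursors c1@5 c2@8, authorship ...11.22....
After op 3 (insert('e')): buffer="restieqtiefwud" (len 14), cursors c1@6 c2@10, authorship ...111.222....
After op 4 (add_cursor(10)): buffer="restieqtiefwud" (len 14), cursors c1@6 c2@10 c3@10, authorship ...111.222....
After op 5 (delete): buffer="restiqtfwud" (len 11), cursors c1@5 c2@7 c3@7, authorship ...11.2....

Answer: restiqtfwud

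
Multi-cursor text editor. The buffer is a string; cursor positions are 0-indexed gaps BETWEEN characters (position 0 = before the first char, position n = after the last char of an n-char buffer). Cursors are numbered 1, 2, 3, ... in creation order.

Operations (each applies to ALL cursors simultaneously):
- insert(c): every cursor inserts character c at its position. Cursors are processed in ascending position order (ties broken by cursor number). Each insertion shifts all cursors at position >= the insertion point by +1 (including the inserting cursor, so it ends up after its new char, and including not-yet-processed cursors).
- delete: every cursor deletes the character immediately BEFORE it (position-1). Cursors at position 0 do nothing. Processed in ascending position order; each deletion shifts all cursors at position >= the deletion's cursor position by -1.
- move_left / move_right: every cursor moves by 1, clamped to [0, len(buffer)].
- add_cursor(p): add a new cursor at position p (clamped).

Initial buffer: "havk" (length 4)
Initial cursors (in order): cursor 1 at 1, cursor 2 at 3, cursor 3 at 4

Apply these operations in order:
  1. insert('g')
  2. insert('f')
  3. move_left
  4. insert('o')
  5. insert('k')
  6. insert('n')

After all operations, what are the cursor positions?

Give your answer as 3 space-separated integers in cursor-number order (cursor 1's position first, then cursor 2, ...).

After op 1 (insert('g')): buffer="hgavgkg" (len 7), cursors c1@2 c2@5 c3@7, authorship .1..2.3
After op 2 (insert('f')): buffer="hgfavgfkgf" (len 10), cursors c1@3 c2@7 c3@10, authorship .11..22.33
After op 3 (move_left): buffer="hgfavgfkgf" (len 10), cursors c1@2 c2@6 c3@9, authorship .11..22.33
After op 4 (insert('o')): buffer="hgofavgofkgof" (len 13), cursors c1@3 c2@8 c3@12, authorship .111..222.333
After op 5 (insert('k')): buffer="hgokfavgokfkgokf" (len 16), cursors c1@4 c2@10 c3@15, authorship .1111..2222.3333
After op 6 (insert('n')): buffer="hgoknfavgoknfkgoknf" (len 19), cursors c1@5 c2@12 c3@18, authorship .11111..22222.33333

Answer: 5 12 18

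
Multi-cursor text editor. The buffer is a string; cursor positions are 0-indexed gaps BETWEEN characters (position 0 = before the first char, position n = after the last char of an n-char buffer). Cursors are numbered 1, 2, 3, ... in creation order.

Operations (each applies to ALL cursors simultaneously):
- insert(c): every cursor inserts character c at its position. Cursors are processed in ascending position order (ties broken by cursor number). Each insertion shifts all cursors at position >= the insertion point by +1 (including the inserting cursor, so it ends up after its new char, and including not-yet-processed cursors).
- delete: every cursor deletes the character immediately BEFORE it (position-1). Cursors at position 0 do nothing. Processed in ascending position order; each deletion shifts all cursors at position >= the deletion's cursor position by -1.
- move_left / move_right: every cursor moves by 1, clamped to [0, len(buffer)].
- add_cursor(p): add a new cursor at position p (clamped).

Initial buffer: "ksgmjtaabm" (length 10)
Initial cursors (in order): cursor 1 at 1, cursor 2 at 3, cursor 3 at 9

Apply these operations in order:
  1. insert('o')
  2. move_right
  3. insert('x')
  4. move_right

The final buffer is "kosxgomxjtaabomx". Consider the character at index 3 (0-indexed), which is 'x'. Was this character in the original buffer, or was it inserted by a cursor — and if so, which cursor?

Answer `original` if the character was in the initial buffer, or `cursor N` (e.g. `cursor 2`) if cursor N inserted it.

After op 1 (insert('o')): buffer="kosgomjtaabom" (len 13), cursors c1@2 c2@5 c3@12, authorship .1..2......3.
After op 2 (move_right): buffer="kosgomjtaabom" (len 13), cursors c1@3 c2@6 c3@13, authorship .1..2......3.
After op 3 (insert('x')): buffer="kosxgomxjtaabomx" (len 16), cursors c1@4 c2@8 c3@16, authorship .1.1.2.2.....3.3
After op 4 (move_right): buffer="kosxgomxjtaabomx" (len 16), cursors c1@5 c2@9 c3@16, authorship .1.1.2.2.....3.3
Authorship (.=original, N=cursor N): . 1 . 1 . 2 . 2 . . . . . 3 . 3
Index 3: author = 1

Answer: cursor 1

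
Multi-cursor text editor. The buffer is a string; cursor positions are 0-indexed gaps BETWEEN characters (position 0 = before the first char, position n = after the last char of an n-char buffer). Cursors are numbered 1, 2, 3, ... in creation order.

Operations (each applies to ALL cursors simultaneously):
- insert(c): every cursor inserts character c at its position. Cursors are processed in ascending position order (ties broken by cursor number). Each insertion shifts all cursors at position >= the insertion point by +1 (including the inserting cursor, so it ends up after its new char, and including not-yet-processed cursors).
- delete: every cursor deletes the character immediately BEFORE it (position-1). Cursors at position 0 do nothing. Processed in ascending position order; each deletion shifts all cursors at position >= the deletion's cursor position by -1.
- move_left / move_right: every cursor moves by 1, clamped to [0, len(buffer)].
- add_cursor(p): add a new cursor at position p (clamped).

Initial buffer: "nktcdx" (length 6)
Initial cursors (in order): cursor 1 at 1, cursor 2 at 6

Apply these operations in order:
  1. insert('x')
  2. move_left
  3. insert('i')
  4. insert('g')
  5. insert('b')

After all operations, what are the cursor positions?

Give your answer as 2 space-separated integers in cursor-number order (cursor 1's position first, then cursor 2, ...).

Answer: 4 13

Derivation:
After op 1 (insert('x')): buffer="nxktcdxx" (len 8), cursors c1@2 c2@8, authorship .1.....2
After op 2 (move_left): buffer="nxktcdxx" (len 8), cursors c1@1 c2@7, authorship .1.....2
After op 3 (insert('i')): buffer="nixktcdxix" (len 10), cursors c1@2 c2@9, authorship .11.....22
After op 4 (insert('g')): buffer="nigxktcdxigx" (len 12), cursors c1@3 c2@11, authorship .111.....222
After op 5 (insert('b')): buffer="nigbxktcdxigbx" (len 14), cursors c1@4 c2@13, authorship .1111.....2222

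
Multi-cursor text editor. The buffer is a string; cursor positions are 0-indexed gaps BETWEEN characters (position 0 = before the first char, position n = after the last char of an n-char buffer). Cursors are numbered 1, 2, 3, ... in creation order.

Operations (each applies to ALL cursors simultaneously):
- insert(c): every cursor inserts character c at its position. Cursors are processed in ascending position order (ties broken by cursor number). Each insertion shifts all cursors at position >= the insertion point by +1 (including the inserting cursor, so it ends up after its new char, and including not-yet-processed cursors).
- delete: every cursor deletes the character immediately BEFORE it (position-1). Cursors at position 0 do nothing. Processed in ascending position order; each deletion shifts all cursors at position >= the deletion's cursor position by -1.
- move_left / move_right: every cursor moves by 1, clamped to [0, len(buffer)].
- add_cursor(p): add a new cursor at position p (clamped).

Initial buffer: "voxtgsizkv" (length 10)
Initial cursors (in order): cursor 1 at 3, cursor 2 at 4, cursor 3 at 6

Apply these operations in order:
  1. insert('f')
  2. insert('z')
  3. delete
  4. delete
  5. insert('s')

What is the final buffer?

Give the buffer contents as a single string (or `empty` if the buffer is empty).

Answer: voxstsgssizkv

Derivation:
After op 1 (insert('f')): buffer="voxftfgsfizkv" (len 13), cursors c1@4 c2@6 c3@9, authorship ...1.2..3....
After op 2 (insert('z')): buffer="voxfztfzgsfzizkv" (len 16), cursors c1@5 c2@8 c3@12, authorship ...11.22..33....
After op 3 (delete): buffer="voxftfgsfizkv" (len 13), cursors c1@4 c2@6 c3@9, authorship ...1.2..3....
After op 4 (delete): buffer="voxtgsizkv" (len 10), cursors c1@3 c2@4 c3@6, authorship ..........
After op 5 (insert('s')): buffer="voxstsgssizkv" (len 13), cursors c1@4 c2@6 c3@9, authorship ...1.2..3....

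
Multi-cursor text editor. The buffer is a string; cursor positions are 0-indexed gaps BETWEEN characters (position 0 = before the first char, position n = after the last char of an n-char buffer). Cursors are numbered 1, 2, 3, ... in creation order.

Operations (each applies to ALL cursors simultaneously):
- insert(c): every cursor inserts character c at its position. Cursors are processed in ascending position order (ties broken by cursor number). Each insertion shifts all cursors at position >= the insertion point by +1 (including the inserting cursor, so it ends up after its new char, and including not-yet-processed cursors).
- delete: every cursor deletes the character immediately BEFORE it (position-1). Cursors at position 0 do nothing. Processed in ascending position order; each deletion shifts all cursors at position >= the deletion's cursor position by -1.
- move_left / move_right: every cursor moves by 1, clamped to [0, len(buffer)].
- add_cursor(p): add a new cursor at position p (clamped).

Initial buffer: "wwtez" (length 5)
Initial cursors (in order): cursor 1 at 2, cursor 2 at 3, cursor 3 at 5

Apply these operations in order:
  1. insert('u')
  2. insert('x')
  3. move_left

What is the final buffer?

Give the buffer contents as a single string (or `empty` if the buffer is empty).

Answer: wwuxtuxezux

Derivation:
After op 1 (insert('u')): buffer="wwutuezu" (len 8), cursors c1@3 c2@5 c3@8, authorship ..1.2..3
After op 2 (insert('x')): buffer="wwuxtuxezux" (len 11), cursors c1@4 c2@7 c3@11, authorship ..11.22..33
After op 3 (move_left): buffer="wwuxtuxezux" (len 11), cursors c1@3 c2@6 c3@10, authorship ..11.22..33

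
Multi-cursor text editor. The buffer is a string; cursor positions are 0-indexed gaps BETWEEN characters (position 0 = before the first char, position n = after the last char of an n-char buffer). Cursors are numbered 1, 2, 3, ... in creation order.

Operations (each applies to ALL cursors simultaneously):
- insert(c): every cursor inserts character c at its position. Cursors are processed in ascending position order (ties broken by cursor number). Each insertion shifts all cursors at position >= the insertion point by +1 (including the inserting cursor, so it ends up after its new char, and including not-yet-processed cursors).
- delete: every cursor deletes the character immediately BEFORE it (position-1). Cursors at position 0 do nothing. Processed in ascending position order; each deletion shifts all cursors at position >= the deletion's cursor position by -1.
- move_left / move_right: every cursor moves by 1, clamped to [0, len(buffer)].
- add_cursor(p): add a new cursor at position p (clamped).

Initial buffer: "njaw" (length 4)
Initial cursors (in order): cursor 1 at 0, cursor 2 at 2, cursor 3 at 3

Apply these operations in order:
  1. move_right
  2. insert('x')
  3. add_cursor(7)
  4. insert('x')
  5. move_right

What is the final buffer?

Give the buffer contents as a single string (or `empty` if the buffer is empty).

After op 1 (move_right): buffer="njaw" (len 4), cursors c1@1 c2@3 c3@4, authorship ....
After op 2 (insert('x')): buffer="nxjaxwx" (len 7), cursors c1@2 c2@5 c3@7, authorship .1..2.3
After op 3 (add_cursor(7)): buffer="nxjaxwx" (len 7), cursors c1@2 c2@5 c3@7 c4@7, authorship .1..2.3
After op 4 (insert('x')): buffer="nxxjaxxwxxx" (len 11), cursors c1@3 c2@7 c3@11 c4@11, authorship .11..22.334
After op 5 (move_right): buffer="nxxjaxxwxxx" (len 11), cursors c1@4 c2@8 c3@11 c4@11, authorship .11..22.334

Answer: nxxjaxxwxxx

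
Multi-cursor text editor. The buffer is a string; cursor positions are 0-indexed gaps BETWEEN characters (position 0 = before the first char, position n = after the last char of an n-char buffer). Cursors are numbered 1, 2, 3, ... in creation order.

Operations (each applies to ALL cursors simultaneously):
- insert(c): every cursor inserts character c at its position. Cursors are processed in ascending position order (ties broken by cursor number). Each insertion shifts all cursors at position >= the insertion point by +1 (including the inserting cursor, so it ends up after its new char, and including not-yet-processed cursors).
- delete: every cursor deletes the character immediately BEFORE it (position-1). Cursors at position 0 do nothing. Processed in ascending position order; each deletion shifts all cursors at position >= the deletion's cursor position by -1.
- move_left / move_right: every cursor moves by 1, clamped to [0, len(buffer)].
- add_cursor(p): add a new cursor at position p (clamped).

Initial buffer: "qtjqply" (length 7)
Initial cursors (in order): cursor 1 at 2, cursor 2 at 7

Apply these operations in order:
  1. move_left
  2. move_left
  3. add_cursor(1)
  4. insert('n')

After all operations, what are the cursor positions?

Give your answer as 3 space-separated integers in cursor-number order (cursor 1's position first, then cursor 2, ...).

After op 1 (move_left): buffer="qtjqply" (len 7), cursors c1@1 c2@6, authorship .......
After op 2 (move_left): buffer="qtjqply" (len 7), cursors c1@0 c2@5, authorship .......
After op 3 (add_cursor(1)): buffer="qtjqply" (len 7), cursors c1@0 c3@1 c2@5, authorship .......
After op 4 (insert('n')): buffer="nqntjqpnly" (len 10), cursors c1@1 c3@3 c2@8, authorship 1.3....2..

Answer: 1 8 3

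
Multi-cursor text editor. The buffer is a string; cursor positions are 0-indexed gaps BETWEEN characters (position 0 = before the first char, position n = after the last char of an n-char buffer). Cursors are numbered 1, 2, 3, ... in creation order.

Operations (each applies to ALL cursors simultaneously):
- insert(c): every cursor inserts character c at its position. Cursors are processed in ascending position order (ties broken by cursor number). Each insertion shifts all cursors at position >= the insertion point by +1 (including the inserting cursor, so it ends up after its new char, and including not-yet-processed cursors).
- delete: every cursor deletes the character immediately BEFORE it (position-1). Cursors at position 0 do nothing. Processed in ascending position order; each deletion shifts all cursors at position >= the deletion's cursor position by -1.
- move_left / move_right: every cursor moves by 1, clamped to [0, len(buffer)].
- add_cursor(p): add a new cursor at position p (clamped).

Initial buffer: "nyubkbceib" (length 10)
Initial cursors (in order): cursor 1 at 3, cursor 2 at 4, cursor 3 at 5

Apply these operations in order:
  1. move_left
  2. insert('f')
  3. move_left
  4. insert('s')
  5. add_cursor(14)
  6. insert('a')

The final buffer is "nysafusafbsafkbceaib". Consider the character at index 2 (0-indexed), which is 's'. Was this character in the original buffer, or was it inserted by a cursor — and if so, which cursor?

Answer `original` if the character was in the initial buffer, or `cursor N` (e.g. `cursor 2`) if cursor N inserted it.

Answer: cursor 1

Derivation:
After op 1 (move_left): buffer="nyubkbceib" (len 10), cursors c1@2 c2@3 c3@4, authorship ..........
After op 2 (insert('f')): buffer="nyfufbfkbceib" (len 13), cursors c1@3 c2@5 c3@7, authorship ..1.2.3......
After op 3 (move_left): buffer="nyfufbfkbceib" (len 13), cursors c1@2 c2@4 c3@6, authorship ..1.2.3......
After op 4 (insert('s')): buffer="nysfusfbsfkbceib" (len 16), cursors c1@3 c2@6 c3@9, authorship ..11.22.33......
After op 5 (add_cursor(14)): buffer="nysfusfbsfkbceib" (len 16), cursors c1@3 c2@6 c3@9 c4@14, authorship ..11.22.33......
After op 6 (insert('a')): buffer="nysafusafbsafkbceaib" (len 20), cursors c1@4 c2@8 c3@12 c4@18, authorship ..111.222.333....4..
Authorship (.=original, N=cursor N): . . 1 1 1 . 2 2 2 . 3 3 3 . . . . 4 . .
Index 2: author = 1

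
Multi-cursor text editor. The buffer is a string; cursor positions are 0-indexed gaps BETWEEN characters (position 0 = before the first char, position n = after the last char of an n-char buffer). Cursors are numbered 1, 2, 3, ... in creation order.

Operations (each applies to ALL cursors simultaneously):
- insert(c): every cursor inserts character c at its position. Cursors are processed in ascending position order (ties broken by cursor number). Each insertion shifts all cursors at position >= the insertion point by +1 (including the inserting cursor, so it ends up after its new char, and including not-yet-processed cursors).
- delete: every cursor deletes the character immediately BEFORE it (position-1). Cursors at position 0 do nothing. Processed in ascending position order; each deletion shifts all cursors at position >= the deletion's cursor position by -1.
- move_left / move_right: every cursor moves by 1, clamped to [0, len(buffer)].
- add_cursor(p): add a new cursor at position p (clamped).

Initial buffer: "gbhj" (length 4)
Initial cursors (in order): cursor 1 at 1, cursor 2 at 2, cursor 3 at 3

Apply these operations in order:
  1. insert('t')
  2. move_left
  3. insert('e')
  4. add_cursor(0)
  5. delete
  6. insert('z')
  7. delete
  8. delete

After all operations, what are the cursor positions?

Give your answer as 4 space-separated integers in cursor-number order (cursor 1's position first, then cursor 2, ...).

Answer: 0 1 2 0

Derivation:
After op 1 (insert('t')): buffer="gtbthtj" (len 7), cursors c1@2 c2@4 c3@6, authorship .1.2.3.
After op 2 (move_left): buffer="gtbthtj" (len 7), cursors c1@1 c2@3 c3@5, authorship .1.2.3.
After op 3 (insert('e')): buffer="getbethetj" (len 10), cursors c1@2 c2@5 c3@8, authorship .11.22.33.
After op 4 (add_cursor(0)): buffer="getbethetj" (len 10), cursors c4@0 c1@2 c2@5 c3@8, authorship .11.22.33.
After op 5 (delete): buffer="gtbthtj" (len 7), cursors c4@0 c1@1 c2@3 c3@5, authorship .1.2.3.
After op 6 (insert('z')): buffer="zgztbzthztj" (len 11), cursors c4@1 c1@3 c2@6 c3@9, authorship 4.11.22.33.
After op 7 (delete): buffer="gtbthtj" (len 7), cursors c4@0 c1@1 c2@3 c3@5, authorship .1.2.3.
After op 8 (delete): buffer="tttj" (len 4), cursors c1@0 c4@0 c2@1 c3@2, authorship 123.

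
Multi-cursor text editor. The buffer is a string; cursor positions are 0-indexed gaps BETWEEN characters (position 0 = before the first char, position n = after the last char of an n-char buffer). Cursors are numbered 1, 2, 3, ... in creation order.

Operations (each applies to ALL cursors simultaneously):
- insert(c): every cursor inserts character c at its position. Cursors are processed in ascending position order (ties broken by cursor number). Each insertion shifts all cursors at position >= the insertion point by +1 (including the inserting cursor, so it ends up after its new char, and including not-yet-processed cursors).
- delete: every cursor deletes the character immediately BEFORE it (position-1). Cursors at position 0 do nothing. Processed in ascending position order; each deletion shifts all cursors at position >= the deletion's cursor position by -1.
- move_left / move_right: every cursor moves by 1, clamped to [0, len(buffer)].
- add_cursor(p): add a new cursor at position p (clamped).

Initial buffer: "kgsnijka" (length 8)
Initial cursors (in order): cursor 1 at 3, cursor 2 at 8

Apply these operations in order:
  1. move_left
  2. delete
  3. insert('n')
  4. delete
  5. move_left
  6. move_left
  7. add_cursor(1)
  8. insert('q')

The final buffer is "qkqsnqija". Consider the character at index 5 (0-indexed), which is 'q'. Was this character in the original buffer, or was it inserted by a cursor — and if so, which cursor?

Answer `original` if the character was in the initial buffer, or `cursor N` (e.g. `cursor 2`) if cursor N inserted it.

After op 1 (move_left): buffer="kgsnijka" (len 8), cursors c1@2 c2@7, authorship ........
After op 2 (delete): buffer="ksnija" (len 6), cursors c1@1 c2@5, authorship ......
After op 3 (insert('n')): buffer="knsnijna" (len 8), cursors c1@2 c2@7, authorship .1....2.
After op 4 (delete): buffer="ksnija" (len 6), cursors c1@1 c2@5, authorship ......
After op 5 (move_left): buffer="ksnija" (len 6), cursors c1@0 c2@4, authorship ......
After op 6 (move_left): buffer="ksnija" (len 6), cursors c1@0 c2@3, authorship ......
After op 7 (add_cursor(1)): buffer="ksnija" (len 6), cursors c1@0 c3@1 c2@3, authorship ......
After op 8 (insert('q')): buffer="qkqsnqija" (len 9), cursors c1@1 c3@3 c2@6, authorship 1.3..2...
Authorship (.=original, N=cursor N): 1 . 3 . . 2 . . .
Index 5: author = 2

Answer: cursor 2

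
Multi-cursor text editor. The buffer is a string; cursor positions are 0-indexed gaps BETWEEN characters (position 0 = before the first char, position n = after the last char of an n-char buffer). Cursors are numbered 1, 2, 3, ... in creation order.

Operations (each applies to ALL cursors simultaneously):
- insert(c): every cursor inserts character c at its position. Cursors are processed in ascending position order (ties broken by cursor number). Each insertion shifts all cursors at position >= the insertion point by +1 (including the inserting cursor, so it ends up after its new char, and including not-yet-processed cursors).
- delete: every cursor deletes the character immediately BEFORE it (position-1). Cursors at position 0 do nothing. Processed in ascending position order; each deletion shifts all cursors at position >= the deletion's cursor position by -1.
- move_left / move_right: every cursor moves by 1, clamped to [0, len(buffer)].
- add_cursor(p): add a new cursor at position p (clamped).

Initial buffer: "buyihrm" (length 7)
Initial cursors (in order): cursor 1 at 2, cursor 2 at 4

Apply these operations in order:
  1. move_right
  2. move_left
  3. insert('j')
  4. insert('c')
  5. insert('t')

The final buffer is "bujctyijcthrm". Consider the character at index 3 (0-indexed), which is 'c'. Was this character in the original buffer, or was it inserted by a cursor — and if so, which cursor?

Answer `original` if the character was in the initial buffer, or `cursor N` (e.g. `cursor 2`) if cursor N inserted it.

After op 1 (move_right): buffer="buyihrm" (len 7), cursors c1@3 c2@5, authorship .......
After op 2 (move_left): buffer="buyihrm" (len 7), cursors c1@2 c2@4, authorship .......
After op 3 (insert('j')): buffer="bujyijhrm" (len 9), cursors c1@3 c2@6, authorship ..1..2...
After op 4 (insert('c')): buffer="bujcyijchrm" (len 11), cursors c1@4 c2@8, authorship ..11..22...
After op 5 (insert('t')): buffer="bujctyijcthrm" (len 13), cursors c1@5 c2@10, authorship ..111..222...
Authorship (.=original, N=cursor N): . . 1 1 1 . . 2 2 2 . . .
Index 3: author = 1

Answer: cursor 1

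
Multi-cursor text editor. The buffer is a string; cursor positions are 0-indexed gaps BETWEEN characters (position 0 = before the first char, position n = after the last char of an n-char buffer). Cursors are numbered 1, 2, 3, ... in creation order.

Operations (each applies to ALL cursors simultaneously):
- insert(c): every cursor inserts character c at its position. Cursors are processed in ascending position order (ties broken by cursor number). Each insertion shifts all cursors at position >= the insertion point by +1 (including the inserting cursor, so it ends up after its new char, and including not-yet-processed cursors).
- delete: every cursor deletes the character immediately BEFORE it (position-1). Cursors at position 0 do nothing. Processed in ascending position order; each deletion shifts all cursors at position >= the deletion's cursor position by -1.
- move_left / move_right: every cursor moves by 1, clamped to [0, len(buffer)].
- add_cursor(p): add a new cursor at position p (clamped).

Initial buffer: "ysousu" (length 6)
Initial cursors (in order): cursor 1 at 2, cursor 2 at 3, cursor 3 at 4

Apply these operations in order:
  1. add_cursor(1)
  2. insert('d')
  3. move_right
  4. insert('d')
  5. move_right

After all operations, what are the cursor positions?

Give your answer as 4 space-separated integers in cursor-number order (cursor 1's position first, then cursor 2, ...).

After op 1 (add_cursor(1)): buffer="ysousu" (len 6), cursors c4@1 c1@2 c2@3 c3@4, authorship ......
After op 2 (insert('d')): buffer="ydsdodudsu" (len 10), cursors c4@2 c1@4 c2@6 c3@8, authorship .4.1.2.3..
After op 3 (move_right): buffer="ydsdodudsu" (len 10), cursors c4@3 c1@5 c2@7 c3@9, authorship .4.1.2.3..
After op 4 (insert('d')): buffer="ydsddodduddsdu" (len 14), cursors c4@4 c1@7 c2@10 c3@13, authorship .4.41.12.23.3.
After op 5 (move_right): buffer="ydsddodduddsdu" (len 14), cursors c4@5 c1@8 c2@11 c3@14, authorship .4.41.12.23.3.

Answer: 8 11 14 5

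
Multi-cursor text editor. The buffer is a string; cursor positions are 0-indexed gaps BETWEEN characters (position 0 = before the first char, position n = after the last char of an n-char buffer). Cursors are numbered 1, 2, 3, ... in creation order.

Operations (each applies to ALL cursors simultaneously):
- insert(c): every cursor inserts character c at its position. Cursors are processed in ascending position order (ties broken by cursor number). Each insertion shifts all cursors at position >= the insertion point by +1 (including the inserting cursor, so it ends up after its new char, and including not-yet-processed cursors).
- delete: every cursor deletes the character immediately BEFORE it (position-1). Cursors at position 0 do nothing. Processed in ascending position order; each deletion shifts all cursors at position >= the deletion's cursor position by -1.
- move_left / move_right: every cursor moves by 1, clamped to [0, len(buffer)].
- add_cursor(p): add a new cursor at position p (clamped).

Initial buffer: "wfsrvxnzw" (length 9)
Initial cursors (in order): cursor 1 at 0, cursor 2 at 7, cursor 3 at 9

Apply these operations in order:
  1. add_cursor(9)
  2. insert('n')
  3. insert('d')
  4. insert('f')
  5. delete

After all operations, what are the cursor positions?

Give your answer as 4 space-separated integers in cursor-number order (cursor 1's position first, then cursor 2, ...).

After op 1 (add_cursor(9)): buffer="wfsrvxnzw" (len 9), cursors c1@0 c2@7 c3@9 c4@9, authorship .........
After op 2 (insert('n')): buffer="nwfsrvxnnzwnn" (len 13), cursors c1@1 c2@9 c3@13 c4@13, authorship 1.......2..34
After op 3 (insert('d')): buffer="ndwfsrvxnndzwnndd" (len 17), cursors c1@2 c2@11 c3@17 c4@17, authorship 11.......22..3434
After op 4 (insert('f')): buffer="ndfwfsrvxnndfzwnnddff" (len 21), cursors c1@3 c2@13 c3@21 c4@21, authorship 111.......222..343434
After op 5 (delete): buffer="ndwfsrvxnndzwnndd" (len 17), cursors c1@2 c2@11 c3@17 c4@17, authorship 11.......22..3434

Answer: 2 11 17 17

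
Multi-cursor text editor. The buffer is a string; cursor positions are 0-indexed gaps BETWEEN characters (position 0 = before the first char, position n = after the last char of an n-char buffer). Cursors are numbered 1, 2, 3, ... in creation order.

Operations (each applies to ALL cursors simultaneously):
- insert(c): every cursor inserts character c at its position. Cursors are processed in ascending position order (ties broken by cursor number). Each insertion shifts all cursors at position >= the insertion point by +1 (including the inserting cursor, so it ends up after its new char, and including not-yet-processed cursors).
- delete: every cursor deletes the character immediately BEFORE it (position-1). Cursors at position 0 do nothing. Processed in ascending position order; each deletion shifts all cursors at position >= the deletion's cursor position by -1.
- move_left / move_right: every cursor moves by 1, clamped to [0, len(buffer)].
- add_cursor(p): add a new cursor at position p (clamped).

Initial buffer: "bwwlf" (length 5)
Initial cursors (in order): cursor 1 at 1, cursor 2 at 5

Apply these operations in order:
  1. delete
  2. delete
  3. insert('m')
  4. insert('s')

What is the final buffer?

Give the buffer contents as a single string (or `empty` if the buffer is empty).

Answer: mswwms

Derivation:
After op 1 (delete): buffer="wwl" (len 3), cursors c1@0 c2@3, authorship ...
After op 2 (delete): buffer="ww" (len 2), cursors c1@0 c2@2, authorship ..
After op 3 (insert('m')): buffer="mwwm" (len 4), cursors c1@1 c2@4, authorship 1..2
After op 4 (insert('s')): buffer="mswwms" (len 6), cursors c1@2 c2@6, authorship 11..22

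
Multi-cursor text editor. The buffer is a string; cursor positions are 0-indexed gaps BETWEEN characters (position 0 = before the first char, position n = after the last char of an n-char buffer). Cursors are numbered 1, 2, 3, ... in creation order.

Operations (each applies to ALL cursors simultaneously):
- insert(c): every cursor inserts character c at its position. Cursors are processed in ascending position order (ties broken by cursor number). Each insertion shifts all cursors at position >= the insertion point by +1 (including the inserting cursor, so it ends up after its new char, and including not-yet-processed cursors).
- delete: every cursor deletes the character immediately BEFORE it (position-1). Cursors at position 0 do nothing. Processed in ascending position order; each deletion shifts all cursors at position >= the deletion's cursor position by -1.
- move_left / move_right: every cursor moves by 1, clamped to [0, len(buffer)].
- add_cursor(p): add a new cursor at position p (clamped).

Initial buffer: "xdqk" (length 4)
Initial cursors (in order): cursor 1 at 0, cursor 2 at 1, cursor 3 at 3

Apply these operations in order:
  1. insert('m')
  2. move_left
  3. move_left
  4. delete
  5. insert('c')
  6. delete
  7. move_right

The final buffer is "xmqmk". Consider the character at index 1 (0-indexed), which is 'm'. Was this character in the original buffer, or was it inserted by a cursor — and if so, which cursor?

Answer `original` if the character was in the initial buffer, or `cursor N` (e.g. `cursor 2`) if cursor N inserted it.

After op 1 (insert('m')): buffer="mxmdqmk" (len 7), cursors c1@1 c2@3 c3@6, authorship 1.2..3.
After op 2 (move_left): buffer="mxmdqmk" (len 7), cursors c1@0 c2@2 c3@5, authorship 1.2..3.
After op 3 (move_left): buffer="mxmdqmk" (len 7), cursors c1@0 c2@1 c3@4, authorship 1.2..3.
After op 4 (delete): buffer="xmqmk" (len 5), cursors c1@0 c2@0 c3@2, authorship .2.3.
After op 5 (insert('c')): buffer="ccxmcqmk" (len 8), cursors c1@2 c2@2 c3@5, authorship 12.23.3.
After op 6 (delete): buffer="xmqmk" (len 5), cursors c1@0 c2@0 c3@2, authorship .2.3.
After op 7 (move_right): buffer="xmqmk" (len 5), cursors c1@1 c2@1 c3@3, authorship .2.3.
Authorship (.=original, N=cursor N): . 2 . 3 .
Index 1: author = 2

Answer: cursor 2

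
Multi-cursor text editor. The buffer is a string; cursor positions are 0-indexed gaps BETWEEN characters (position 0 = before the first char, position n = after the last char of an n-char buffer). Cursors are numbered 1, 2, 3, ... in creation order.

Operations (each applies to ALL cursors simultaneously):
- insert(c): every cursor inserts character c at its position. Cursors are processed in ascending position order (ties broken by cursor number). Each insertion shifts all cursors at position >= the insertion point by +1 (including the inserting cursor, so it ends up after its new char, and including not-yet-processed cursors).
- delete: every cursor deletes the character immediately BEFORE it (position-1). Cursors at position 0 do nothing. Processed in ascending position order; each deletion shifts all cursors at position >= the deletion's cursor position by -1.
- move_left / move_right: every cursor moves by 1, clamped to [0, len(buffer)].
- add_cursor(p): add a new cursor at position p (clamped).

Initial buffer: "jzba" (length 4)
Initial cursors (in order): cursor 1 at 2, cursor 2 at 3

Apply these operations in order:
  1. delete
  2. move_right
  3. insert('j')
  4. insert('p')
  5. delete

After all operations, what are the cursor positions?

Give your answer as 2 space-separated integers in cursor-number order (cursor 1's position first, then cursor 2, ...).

After op 1 (delete): buffer="ja" (len 2), cursors c1@1 c2@1, authorship ..
After op 2 (move_right): buffer="ja" (len 2), cursors c1@2 c2@2, authorship ..
After op 3 (insert('j')): buffer="jajj" (len 4), cursors c1@4 c2@4, authorship ..12
After op 4 (insert('p')): buffer="jajjpp" (len 6), cursors c1@6 c2@6, authorship ..1212
After op 5 (delete): buffer="jajj" (len 4), cursors c1@4 c2@4, authorship ..12

Answer: 4 4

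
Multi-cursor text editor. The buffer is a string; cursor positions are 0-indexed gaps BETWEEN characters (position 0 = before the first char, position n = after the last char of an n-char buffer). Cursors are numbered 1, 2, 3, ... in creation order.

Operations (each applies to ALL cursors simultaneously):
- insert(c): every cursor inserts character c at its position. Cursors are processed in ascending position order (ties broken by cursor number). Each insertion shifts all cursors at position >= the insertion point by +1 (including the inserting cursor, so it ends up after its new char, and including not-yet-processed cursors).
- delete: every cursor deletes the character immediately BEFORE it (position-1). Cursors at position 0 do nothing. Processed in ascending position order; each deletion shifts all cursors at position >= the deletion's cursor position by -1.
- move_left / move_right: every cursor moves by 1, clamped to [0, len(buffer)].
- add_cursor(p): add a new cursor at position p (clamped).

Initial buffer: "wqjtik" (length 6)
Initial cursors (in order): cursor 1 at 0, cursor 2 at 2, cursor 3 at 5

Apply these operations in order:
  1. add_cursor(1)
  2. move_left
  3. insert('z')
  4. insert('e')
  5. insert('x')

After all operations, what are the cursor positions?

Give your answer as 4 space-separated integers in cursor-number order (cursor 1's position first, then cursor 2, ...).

Answer: 6 10 16 6

Derivation:
After op 1 (add_cursor(1)): buffer="wqjtik" (len 6), cursors c1@0 c4@1 c2@2 c3@5, authorship ......
After op 2 (move_left): buffer="wqjtik" (len 6), cursors c1@0 c4@0 c2@1 c3@4, authorship ......
After op 3 (insert('z')): buffer="zzwzqjtzik" (len 10), cursors c1@2 c4@2 c2@4 c3@8, authorship 14.2...3..
After op 4 (insert('e')): buffer="zzeewzeqjtzeik" (len 14), cursors c1@4 c4@4 c2@7 c3@12, authorship 1414.22...33..
After op 5 (insert('x')): buffer="zzeexxwzexqjtzexik" (len 18), cursors c1@6 c4@6 c2@10 c3@16, authorship 141414.222...333..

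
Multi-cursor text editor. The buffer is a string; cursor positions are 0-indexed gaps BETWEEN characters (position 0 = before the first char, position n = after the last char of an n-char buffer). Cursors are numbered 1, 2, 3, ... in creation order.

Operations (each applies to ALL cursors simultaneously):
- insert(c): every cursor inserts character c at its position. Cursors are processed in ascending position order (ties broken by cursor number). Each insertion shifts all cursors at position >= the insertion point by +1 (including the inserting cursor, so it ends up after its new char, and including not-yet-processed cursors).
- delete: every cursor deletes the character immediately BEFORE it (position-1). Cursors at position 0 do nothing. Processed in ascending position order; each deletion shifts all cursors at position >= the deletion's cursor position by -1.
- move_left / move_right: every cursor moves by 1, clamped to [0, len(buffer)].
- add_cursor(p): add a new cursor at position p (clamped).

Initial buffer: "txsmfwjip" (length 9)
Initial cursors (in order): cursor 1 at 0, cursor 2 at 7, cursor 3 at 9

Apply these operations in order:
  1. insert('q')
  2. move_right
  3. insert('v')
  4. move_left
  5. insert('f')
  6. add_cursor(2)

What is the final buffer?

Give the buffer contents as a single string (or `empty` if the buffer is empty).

Answer: qtfvxsmfwjqifvpqfv

Derivation:
After op 1 (insert('q')): buffer="qtxsmfwjqipq" (len 12), cursors c1@1 c2@9 c3@12, authorship 1.......2..3
After op 2 (move_right): buffer="qtxsmfwjqipq" (len 12), cursors c1@2 c2@10 c3@12, authorship 1.......2..3
After op 3 (insert('v')): buffer="qtvxsmfwjqivpqv" (len 15), cursors c1@3 c2@12 c3@15, authorship 1.1......2.2.33
After op 4 (move_left): buffer="qtvxsmfwjqivpqv" (len 15), cursors c1@2 c2@11 c3@14, authorship 1.1......2.2.33
After op 5 (insert('f')): buffer="qtfvxsmfwjqifvpqfv" (len 18), cursors c1@3 c2@13 c3@17, authorship 1.11......2.22.333
After op 6 (add_cursor(2)): buffer="qtfvxsmfwjqifvpqfv" (len 18), cursors c4@2 c1@3 c2@13 c3@17, authorship 1.11......2.22.333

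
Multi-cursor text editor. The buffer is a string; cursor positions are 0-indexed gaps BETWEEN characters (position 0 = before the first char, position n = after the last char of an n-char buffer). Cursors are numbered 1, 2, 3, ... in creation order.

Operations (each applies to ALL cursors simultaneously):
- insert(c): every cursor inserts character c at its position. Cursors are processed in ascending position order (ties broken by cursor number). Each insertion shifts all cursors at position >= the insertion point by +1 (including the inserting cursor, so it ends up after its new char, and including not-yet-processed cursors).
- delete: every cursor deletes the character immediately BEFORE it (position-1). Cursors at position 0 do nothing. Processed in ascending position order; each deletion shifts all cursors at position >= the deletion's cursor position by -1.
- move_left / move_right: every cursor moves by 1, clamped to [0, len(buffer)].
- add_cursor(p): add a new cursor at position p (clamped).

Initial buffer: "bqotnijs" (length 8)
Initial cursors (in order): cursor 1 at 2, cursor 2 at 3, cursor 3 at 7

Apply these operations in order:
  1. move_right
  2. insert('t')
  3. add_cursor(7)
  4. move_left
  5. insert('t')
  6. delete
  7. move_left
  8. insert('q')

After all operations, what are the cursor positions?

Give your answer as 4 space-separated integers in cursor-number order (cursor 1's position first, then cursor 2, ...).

Answer: 3 6 13 8

Derivation:
After op 1 (move_right): buffer="bqotnijs" (len 8), cursors c1@3 c2@4 c3@8, authorship ........
After op 2 (insert('t')): buffer="bqotttnijst" (len 11), cursors c1@4 c2@6 c3@11, authorship ...1.2....3
After op 3 (add_cursor(7)): buffer="bqotttnijst" (len 11), cursors c1@4 c2@6 c4@7 c3@11, authorship ...1.2....3
After op 4 (move_left): buffer="bqotttnijst" (len 11), cursors c1@3 c2@5 c4@6 c3@10, authorship ...1.2....3
After op 5 (insert('t')): buffer="bqottttttnijstt" (len 15), cursors c1@4 c2@7 c4@9 c3@14, authorship ...11.224....33
After op 6 (delete): buffer="bqotttnijst" (len 11), cursors c1@3 c2@5 c4@6 c3@10, authorship ...1.2....3
After op 7 (move_left): buffer="bqotttnijst" (len 11), cursors c1@2 c2@4 c4@5 c3@9, authorship ...1.2....3
After op 8 (insert('q')): buffer="bqqotqtqtnijqst" (len 15), cursors c1@3 c2@6 c4@8 c3@13, authorship ..1.12.42...3.3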